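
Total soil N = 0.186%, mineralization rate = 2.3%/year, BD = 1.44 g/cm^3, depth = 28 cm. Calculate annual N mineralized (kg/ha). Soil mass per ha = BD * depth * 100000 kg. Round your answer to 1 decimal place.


Step 1: Soil mass per ha = BD * depth * 100000 = 1.44 * 28 * 100000 = 4032000 kg
Step 2: Total N pool = soil mass * N%/100 = 4032000 * 0.186/100 = 7499.52 kg/ha
Step 3: N mineralized = N pool * rate%/100 = 7499.52 * 2.3/100 = 172.5 kg/ha/yr

172.5


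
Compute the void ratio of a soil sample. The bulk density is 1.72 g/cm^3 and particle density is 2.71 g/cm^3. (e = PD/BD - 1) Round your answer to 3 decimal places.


Step 1: e = PD / BD - 1
Step 2: e = 2.71 / 1.72 - 1
Step 3: e = 1.57558 - 1
Step 4: e = 0.576

0.576


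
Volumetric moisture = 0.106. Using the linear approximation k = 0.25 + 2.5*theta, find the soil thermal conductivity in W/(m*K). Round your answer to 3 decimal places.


Step 1: k = 0.25 + 2.5 * theta
Step 2: k = 0.25 + 2.5 * 0.106
Step 3: k = 0.25 + 0.265
Step 4: k = 0.515 W/(m*K)

0.515


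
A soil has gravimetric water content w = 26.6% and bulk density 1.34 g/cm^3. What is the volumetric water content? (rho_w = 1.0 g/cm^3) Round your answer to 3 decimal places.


Step 1: theta = (w / 100) * BD / rho_w
Step 2: theta = (26.6 / 100) * 1.34 / 1.0
Step 3: theta = 0.266 * 1.34
Step 4: theta = 0.356

0.356


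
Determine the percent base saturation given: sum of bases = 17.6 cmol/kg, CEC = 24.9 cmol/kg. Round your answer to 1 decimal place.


Step 1: BS = 100 * (sum of bases) / CEC
Step 2: BS = 100 * 17.6 / 24.9
Step 3: BS = 70.7%

70.7


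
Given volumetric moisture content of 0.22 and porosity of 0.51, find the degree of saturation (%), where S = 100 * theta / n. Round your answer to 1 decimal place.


Step 1: S = 100 * theta_v / n
Step 2: S = 100 * 0.22 / 0.51
Step 3: S = 43.1%

43.1


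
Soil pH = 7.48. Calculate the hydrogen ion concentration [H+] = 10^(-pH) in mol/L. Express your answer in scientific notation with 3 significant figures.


Step 1: [H+] = 10^(-pH)
Step 2: [H+] = 10^(-7.48)
Step 3: [H+] = 3.31e-08 mol/L

3.31e-08


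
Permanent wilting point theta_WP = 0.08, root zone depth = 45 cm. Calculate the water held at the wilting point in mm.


Step 1: Water (mm) = theta_WP * depth * 10
Step 2: Water = 0.08 * 45 * 10
Step 3: Water = 36.0 mm

36.0


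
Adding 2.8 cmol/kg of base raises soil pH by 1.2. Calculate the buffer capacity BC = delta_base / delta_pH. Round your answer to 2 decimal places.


Step 1: BC = change in base / change in pH
Step 2: BC = 2.8 / 1.2
Step 3: BC = 2.33 cmol/(kg*pH unit)

2.33


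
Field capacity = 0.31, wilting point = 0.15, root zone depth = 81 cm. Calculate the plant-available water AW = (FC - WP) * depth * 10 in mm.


Step 1: Available water = (FC - WP) * depth * 10
Step 2: AW = (0.31 - 0.15) * 81 * 10
Step 3: AW = 0.16 * 81 * 10
Step 4: AW = 129.6 mm

129.6


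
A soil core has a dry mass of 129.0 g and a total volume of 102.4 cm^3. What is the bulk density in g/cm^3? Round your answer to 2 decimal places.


Step 1: Identify the formula: BD = dry mass / volume
Step 2: Substitute values: BD = 129.0 / 102.4
Step 3: BD = 1.26 g/cm^3

1.26


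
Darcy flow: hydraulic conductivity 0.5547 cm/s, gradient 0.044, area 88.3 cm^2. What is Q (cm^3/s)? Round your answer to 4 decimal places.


Step 1: Apply Darcy's law: Q = K * i * A
Step 2: Q = 0.5547 * 0.044 * 88.3
Step 3: Q = 2.1551 cm^3/s

2.1551


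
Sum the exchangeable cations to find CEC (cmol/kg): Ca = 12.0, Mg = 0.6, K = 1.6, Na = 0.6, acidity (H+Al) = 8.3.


Step 1: CEC = Ca + Mg + K + Na + (H+Al)
Step 2: CEC = 12.0 + 0.6 + 1.6 + 0.6 + 8.3
Step 3: CEC = 23.1 cmol/kg

23.1


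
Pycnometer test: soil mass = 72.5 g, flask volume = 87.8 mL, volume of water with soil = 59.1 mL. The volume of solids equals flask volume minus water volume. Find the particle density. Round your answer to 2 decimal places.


Step 1: Volume of solids = flask volume - water volume with soil
Step 2: V_solids = 87.8 - 59.1 = 28.7 mL
Step 3: Particle density = mass / V_solids = 72.5 / 28.7 = 2.53 g/cm^3

2.53


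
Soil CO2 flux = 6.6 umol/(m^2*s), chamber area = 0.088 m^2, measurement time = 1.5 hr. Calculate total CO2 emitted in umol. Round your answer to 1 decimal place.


Step 1: Convert time to seconds: 1.5 hr * 3600 = 5400.0 s
Step 2: Total = flux * area * time_s
Step 3: Total = 6.6 * 0.088 * 5400.0
Step 4: Total = 3136.3 umol

3136.3


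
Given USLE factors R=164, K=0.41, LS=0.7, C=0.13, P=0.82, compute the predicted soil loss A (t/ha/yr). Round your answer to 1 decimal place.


Step 1: A = R * K * LS * C * P
Step 2: R * K = 164 * 0.41 = 67.24
Step 3: (R*K) * LS = 67.24 * 0.7 = 47.068
Step 4: * C * P = 47.068 * 0.13 * 0.82 = 5.0
Step 5: A = 5.0 t/(ha*yr)

5.0


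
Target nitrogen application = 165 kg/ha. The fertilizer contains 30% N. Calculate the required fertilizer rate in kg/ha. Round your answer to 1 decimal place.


Step 1: Fertilizer rate = target N / (N content / 100)
Step 2: Rate = 165 / (30 / 100)
Step 3: Rate = 165 / 0.3
Step 4: Rate = 550.0 kg/ha

550.0


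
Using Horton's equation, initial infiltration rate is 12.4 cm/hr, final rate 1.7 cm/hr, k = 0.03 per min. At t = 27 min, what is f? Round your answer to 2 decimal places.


Step 1: f = fc + (f0 - fc) * exp(-k * t)
Step 2: exp(-0.03 * 27) = 0.444858
Step 3: f = 1.7 + (12.4 - 1.7) * 0.444858
Step 4: f = 1.7 + 10.7 * 0.444858
Step 5: f = 6.46 cm/hr

6.46


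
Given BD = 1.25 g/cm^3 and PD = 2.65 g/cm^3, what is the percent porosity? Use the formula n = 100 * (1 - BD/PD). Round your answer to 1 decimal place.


Step 1: Formula: n = 100 * (1 - BD / PD)
Step 2: n = 100 * (1 - 1.25 / 2.65)
Step 3: n = 100 * (1 - 0.4717)
Step 4: n = 52.8%

52.8


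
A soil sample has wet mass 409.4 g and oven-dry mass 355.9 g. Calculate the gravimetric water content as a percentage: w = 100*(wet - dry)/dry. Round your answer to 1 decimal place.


Step 1: Water mass = wet - dry = 409.4 - 355.9 = 53.5 g
Step 2: w = 100 * water mass / dry mass
Step 3: w = 100 * 53.5 / 355.9 = 15.0%

15.0


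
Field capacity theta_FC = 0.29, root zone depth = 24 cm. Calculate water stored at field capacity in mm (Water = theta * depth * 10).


Step 1: Water (mm) = theta_FC * depth (cm) * 10
Step 2: Water = 0.29 * 24 * 10
Step 3: Water = 69.6 mm

69.6


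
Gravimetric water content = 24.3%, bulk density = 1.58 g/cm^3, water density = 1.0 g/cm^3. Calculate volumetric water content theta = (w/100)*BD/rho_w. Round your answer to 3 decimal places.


Step 1: theta = (w / 100) * BD / rho_w
Step 2: theta = (24.3 / 100) * 1.58 / 1.0
Step 3: theta = 0.243 * 1.58
Step 4: theta = 0.384

0.384


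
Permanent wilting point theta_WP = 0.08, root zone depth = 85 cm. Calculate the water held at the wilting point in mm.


Step 1: Water (mm) = theta_WP * depth * 10
Step 2: Water = 0.08 * 85 * 10
Step 3: Water = 68.0 mm

68.0


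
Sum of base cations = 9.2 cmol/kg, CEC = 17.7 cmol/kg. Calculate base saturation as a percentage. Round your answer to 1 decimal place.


Step 1: BS = 100 * (sum of bases) / CEC
Step 2: BS = 100 * 9.2 / 17.7
Step 3: BS = 52.0%

52.0


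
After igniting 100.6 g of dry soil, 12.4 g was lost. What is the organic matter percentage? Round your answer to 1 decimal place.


Step 1: OM% = 100 * LOI / sample mass
Step 2: OM = 100 * 12.4 / 100.6
Step 3: OM = 12.3%

12.3


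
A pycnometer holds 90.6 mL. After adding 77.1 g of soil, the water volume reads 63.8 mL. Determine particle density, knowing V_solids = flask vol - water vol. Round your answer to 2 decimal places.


Step 1: Volume of solids = flask volume - water volume with soil
Step 2: V_solids = 90.6 - 63.8 = 26.8 mL
Step 3: Particle density = mass / V_solids = 77.1 / 26.8 = 2.88 g/cm^3

2.88


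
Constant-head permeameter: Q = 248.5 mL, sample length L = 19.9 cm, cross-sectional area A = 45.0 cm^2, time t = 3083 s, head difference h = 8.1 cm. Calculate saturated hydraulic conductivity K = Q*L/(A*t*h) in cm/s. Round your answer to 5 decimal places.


Step 1: K = Q * L / (A * t * h)
Step 2: Numerator = 248.5 * 19.9 = 4945.15
Step 3: Denominator = 45.0 * 3083 * 8.1 = 1123753.5
Step 4: K = 4945.15 / 1123753.5 = 0.0044 cm/s

0.0044


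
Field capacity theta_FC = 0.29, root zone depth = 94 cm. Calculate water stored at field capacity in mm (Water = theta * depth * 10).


Step 1: Water (mm) = theta_FC * depth (cm) * 10
Step 2: Water = 0.29 * 94 * 10
Step 3: Water = 272.6 mm

272.6


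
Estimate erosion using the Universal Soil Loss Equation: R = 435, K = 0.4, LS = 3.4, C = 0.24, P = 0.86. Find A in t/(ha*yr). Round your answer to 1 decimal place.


Step 1: A = R * K * LS * C * P
Step 2: R * K = 435 * 0.4 = 174.0
Step 3: (R*K) * LS = 174.0 * 3.4 = 591.6
Step 4: * C * P = 591.6 * 0.24 * 0.86 = 122.1
Step 5: A = 122.1 t/(ha*yr)

122.1


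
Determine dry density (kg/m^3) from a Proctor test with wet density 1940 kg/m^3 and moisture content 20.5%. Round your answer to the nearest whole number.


Step 1: Dry density = wet density / (1 + w/100)
Step 2: Dry density = 1940 / (1 + 20.5/100)
Step 3: Dry density = 1940 / 1.205
Step 4: Dry density = 1610 kg/m^3

1610


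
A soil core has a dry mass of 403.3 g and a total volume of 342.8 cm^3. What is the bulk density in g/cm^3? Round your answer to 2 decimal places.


Step 1: Identify the formula: BD = dry mass / volume
Step 2: Substitute values: BD = 403.3 / 342.8
Step 3: BD = 1.18 g/cm^3

1.18


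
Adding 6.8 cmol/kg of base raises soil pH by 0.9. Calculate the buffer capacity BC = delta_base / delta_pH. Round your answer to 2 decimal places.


Step 1: BC = change in base / change in pH
Step 2: BC = 6.8 / 0.9
Step 3: BC = 7.56 cmol/(kg*pH unit)

7.56


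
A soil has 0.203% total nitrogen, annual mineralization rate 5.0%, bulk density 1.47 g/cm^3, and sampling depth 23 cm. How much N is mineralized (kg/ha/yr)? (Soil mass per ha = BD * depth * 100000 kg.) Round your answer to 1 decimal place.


Step 1: Soil mass per ha = BD * depth * 100000 = 1.47 * 23 * 100000 = 3381000 kg
Step 2: Total N pool = soil mass * N%/100 = 3381000 * 0.203/100 = 6863.43 kg/ha
Step 3: N mineralized = N pool * rate%/100 = 6863.43 * 5.0/100 = 343.2 kg/ha/yr

343.2


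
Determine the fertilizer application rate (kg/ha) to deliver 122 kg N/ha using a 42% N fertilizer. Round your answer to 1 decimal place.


Step 1: Fertilizer rate = target N / (N content / 100)
Step 2: Rate = 122 / (42 / 100)
Step 3: Rate = 122 / 0.42
Step 4: Rate = 290.5 kg/ha

290.5


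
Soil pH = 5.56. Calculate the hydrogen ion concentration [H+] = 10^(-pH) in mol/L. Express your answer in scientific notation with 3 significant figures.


Step 1: [H+] = 10^(-pH)
Step 2: [H+] = 10^(-5.56)
Step 3: [H+] = 2.75e-06 mol/L

2.75e-06


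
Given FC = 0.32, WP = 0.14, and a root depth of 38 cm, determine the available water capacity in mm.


Step 1: Available water = (FC - WP) * depth * 10
Step 2: AW = (0.32 - 0.14) * 38 * 10
Step 3: AW = 0.18 * 38 * 10
Step 4: AW = 68.4 mm

68.4


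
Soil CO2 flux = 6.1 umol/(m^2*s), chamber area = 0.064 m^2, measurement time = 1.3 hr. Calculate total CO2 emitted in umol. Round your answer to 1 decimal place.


Step 1: Convert time to seconds: 1.3 hr * 3600 = 4680.0 s
Step 2: Total = flux * area * time_s
Step 3: Total = 6.1 * 0.064 * 4680.0
Step 4: Total = 1827.1 umol

1827.1


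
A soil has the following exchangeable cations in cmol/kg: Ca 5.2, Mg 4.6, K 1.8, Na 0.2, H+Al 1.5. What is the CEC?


Step 1: CEC = Ca + Mg + K + Na + (H+Al)
Step 2: CEC = 5.2 + 4.6 + 1.8 + 0.2 + 1.5
Step 3: CEC = 13.3 cmol/kg

13.3


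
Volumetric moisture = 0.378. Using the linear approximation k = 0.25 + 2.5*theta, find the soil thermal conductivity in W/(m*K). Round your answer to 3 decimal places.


Step 1: k = 0.25 + 2.5 * theta
Step 2: k = 0.25 + 2.5 * 0.378
Step 3: k = 0.25 + 0.945
Step 4: k = 1.195 W/(m*K)

1.195


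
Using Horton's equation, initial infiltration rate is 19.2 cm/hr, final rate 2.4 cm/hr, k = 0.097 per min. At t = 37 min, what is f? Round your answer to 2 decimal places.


Step 1: f = fc + (f0 - fc) * exp(-k * t)
Step 2: exp(-0.097 * 37) = 0.027626
Step 3: f = 2.4 + (19.2 - 2.4) * 0.027626
Step 4: f = 2.4 + 16.8 * 0.027626
Step 5: f = 2.86 cm/hr

2.86


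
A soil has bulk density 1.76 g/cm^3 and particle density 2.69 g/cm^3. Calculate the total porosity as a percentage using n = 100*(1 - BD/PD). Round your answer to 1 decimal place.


Step 1: Formula: n = 100 * (1 - BD / PD)
Step 2: n = 100 * (1 - 1.76 / 2.69)
Step 3: n = 100 * (1 - 0.65428)
Step 4: n = 34.6%

34.6


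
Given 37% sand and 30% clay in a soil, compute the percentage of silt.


Step 1: sand + silt + clay = 100%
Step 2: silt = 100 - sand - clay
Step 3: silt = 100 - 37 - 30
Step 4: silt = 33%

33


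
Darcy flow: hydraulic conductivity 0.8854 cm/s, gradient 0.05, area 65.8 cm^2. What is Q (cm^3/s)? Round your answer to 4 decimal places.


Step 1: Apply Darcy's law: Q = K * i * A
Step 2: Q = 0.8854 * 0.05 * 65.8
Step 3: Q = 2.913 cm^3/s

2.913


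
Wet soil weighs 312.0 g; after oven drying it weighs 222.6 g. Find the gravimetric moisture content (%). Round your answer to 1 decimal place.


Step 1: Water mass = wet - dry = 312.0 - 222.6 = 89.4 g
Step 2: w = 100 * water mass / dry mass
Step 3: w = 100 * 89.4 / 222.6 = 40.2%

40.2


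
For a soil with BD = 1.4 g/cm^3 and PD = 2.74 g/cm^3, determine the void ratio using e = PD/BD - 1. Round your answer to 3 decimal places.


Step 1: e = PD / BD - 1
Step 2: e = 2.74 / 1.4 - 1
Step 3: e = 1.95714 - 1
Step 4: e = 0.957

0.957


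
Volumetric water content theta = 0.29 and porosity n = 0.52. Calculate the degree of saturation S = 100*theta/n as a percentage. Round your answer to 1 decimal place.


Step 1: S = 100 * theta_v / n
Step 2: S = 100 * 0.29 / 0.52
Step 3: S = 55.8%

55.8


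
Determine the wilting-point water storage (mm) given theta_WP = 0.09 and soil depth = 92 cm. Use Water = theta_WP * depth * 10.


Step 1: Water (mm) = theta_WP * depth * 10
Step 2: Water = 0.09 * 92 * 10
Step 3: Water = 82.8 mm

82.8


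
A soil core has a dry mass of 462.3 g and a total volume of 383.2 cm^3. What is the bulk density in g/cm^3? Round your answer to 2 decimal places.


Step 1: Identify the formula: BD = dry mass / volume
Step 2: Substitute values: BD = 462.3 / 383.2
Step 3: BD = 1.21 g/cm^3

1.21


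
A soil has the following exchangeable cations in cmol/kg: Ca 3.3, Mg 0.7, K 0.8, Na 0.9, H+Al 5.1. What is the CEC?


Step 1: CEC = Ca + Mg + K + Na + (H+Al)
Step 2: CEC = 3.3 + 0.7 + 0.8 + 0.9 + 5.1
Step 3: CEC = 10.8 cmol/kg

10.8


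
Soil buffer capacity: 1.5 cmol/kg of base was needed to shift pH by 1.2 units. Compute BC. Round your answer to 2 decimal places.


Step 1: BC = change in base / change in pH
Step 2: BC = 1.5 / 1.2
Step 3: BC = 1.25 cmol/(kg*pH unit)

1.25


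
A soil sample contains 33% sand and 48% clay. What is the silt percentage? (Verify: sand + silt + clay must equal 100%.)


Step 1: sand + silt + clay = 100%
Step 2: silt = 100 - sand - clay
Step 3: silt = 100 - 33 - 48
Step 4: silt = 19%

19


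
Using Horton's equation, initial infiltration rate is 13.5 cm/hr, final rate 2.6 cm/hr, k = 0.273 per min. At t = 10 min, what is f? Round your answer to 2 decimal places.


Step 1: f = fc + (f0 - fc) * exp(-k * t)
Step 2: exp(-0.273 * 10) = 0.065219
Step 3: f = 2.6 + (13.5 - 2.6) * 0.065219
Step 4: f = 2.6 + 10.9 * 0.065219
Step 5: f = 3.31 cm/hr

3.31


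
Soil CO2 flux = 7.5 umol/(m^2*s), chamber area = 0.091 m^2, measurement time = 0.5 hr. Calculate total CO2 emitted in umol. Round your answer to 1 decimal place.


Step 1: Convert time to seconds: 0.5 hr * 3600 = 1800.0 s
Step 2: Total = flux * area * time_s
Step 3: Total = 7.5 * 0.091 * 1800.0
Step 4: Total = 1228.5 umol

1228.5


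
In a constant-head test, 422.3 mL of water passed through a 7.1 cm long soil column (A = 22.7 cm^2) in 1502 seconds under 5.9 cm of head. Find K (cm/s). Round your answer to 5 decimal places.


Step 1: K = Q * L / (A * t * h)
Step 2: Numerator = 422.3 * 7.1 = 2998.33
Step 3: Denominator = 22.7 * 1502 * 5.9 = 201162.86
Step 4: K = 2998.33 / 201162.86 = 0.0149 cm/s

0.0149


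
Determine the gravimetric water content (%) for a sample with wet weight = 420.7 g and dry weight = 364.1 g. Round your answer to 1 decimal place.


Step 1: Water mass = wet - dry = 420.7 - 364.1 = 56.6 g
Step 2: w = 100 * water mass / dry mass
Step 3: w = 100 * 56.6 / 364.1 = 15.5%

15.5


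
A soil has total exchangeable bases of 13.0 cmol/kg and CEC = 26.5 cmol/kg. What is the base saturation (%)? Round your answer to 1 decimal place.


Step 1: BS = 100 * (sum of bases) / CEC
Step 2: BS = 100 * 13.0 / 26.5
Step 3: BS = 49.1%

49.1


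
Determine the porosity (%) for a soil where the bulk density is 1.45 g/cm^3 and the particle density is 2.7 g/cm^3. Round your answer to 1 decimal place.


Step 1: Formula: n = 100 * (1 - BD / PD)
Step 2: n = 100 * (1 - 1.45 / 2.7)
Step 3: n = 100 * (1 - 0.53704)
Step 4: n = 46.3%

46.3


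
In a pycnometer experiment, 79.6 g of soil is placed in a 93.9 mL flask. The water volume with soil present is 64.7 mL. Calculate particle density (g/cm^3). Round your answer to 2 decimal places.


Step 1: Volume of solids = flask volume - water volume with soil
Step 2: V_solids = 93.9 - 64.7 = 29.2 mL
Step 3: Particle density = mass / V_solids = 79.6 / 29.2 = 2.73 g/cm^3

2.73


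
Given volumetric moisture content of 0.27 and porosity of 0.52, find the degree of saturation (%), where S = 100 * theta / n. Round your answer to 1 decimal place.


Step 1: S = 100 * theta_v / n
Step 2: S = 100 * 0.27 / 0.52
Step 3: S = 51.9%

51.9


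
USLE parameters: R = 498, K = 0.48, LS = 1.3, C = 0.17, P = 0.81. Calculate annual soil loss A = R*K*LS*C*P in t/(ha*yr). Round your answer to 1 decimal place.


Step 1: A = R * K * LS * C * P
Step 2: R * K = 498 * 0.48 = 239.04
Step 3: (R*K) * LS = 239.04 * 1.3 = 310.752
Step 4: * C * P = 310.752 * 0.17 * 0.81 = 42.8
Step 5: A = 42.8 t/(ha*yr)

42.8


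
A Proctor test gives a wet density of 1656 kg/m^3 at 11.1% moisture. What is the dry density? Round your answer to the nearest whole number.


Step 1: Dry density = wet density / (1 + w/100)
Step 2: Dry density = 1656 / (1 + 11.1/100)
Step 3: Dry density = 1656 / 1.111
Step 4: Dry density = 1491 kg/m^3

1491


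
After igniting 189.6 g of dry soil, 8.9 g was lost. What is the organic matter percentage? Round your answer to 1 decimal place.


Step 1: OM% = 100 * LOI / sample mass
Step 2: OM = 100 * 8.9 / 189.6
Step 3: OM = 4.7%

4.7


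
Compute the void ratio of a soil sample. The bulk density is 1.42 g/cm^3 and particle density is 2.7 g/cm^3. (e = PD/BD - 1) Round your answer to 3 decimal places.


Step 1: e = PD / BD - 1
Step 2: e = 2.7 / 1.42 - 1
Step 3: e = 1.90141 - 1
Step 4: e = 0.901

0.901


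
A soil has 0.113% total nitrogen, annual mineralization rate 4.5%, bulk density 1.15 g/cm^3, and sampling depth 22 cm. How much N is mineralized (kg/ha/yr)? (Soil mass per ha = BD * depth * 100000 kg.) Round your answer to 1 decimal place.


Step 1: Soil mass per ha = BD * depth * 100000 = 1.15 * 22 * 100000 = 2530000 kg
Step 2: Total N pool = soil mass * N%/100 = 2530000 * 0.113/100 = 2858.9 kg/ha
Step 3: N mineralized = N pool * rate%/100 = 2858.9 * 4.5/100 = 128.7 kg/ha/yr

128.7


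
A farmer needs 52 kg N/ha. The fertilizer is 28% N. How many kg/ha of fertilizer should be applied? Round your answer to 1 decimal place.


Step 1: Fertilizer rate = target N / (N content / 100)
Step 2: Rate = 52 / (28 / 100)
Step 3: Rate = 52 / 0.28
Step 4: Rate = 185.7 kg/ha

185.7


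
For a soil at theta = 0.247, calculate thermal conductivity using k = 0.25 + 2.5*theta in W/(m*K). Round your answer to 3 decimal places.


Step 1: k = 0.25 + 2.5 * theta
Step 2: k = 0.25 + 2.5 * 0.247
Step 3: k = 0.25 + 0.618
Step 4: k = 0.868 W/(m*K)

0.868


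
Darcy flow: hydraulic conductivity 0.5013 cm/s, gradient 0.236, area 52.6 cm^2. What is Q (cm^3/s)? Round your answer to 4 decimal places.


Step 1: Apply Darcy's law: Q = K * i * A
Step 2: Q = 0.5013 * 0.236 * 52.6
Step 3: Q = 6.2229 cm^3/s

6.2229


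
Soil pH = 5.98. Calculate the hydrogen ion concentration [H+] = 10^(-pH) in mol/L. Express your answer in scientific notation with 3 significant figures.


Step 1: [H+] = 10^(-pH)
Step 2: [H+] = 10^(-5.98)
Step 3: [H+] = 1.05e-06 mol/L

1.05e-06


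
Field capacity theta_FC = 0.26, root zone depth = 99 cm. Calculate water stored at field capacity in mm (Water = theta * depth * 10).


Step 1: Water (mm) = theta_FC * depth (cm) * 10
Step 2: Water = 0.26 * 99 * 10
Step 3: Water = 257.4 mm

257.4


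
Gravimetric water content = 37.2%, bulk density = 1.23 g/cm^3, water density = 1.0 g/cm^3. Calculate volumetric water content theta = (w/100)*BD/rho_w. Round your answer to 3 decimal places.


Step 1: theta = (w / 100) * BD / rho_w
Step 2: theta = (37.2 / 100) * 1.23 / 1.0
Step 3: theta = 0.372 * 1.23
Step 4: theta = 0.458

0.458


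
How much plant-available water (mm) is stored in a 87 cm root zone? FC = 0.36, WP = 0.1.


Step 1: Available water = (FC - WP) * depth * 10
Step 2: AW = (0.36 - 0.1) * 87 * 10
Step 3: AW = 0.26 * 87 * 10
Step 4: AW = 226.2 mm

226.2


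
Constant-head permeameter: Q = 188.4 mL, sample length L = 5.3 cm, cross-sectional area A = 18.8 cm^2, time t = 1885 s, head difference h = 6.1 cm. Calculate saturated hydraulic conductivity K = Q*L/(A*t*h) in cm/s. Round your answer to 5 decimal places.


Step 1: K = Q * L / (A * t * h)
Step 2: Numerator = 188.4 * 5.3 = 998.52
Step 3: Denominator = 18.8 * 1885 * 6.1 = 216171.8
Step 4: K = 998.52 / 216171.8 = 0.00462 cm/s

0.00462


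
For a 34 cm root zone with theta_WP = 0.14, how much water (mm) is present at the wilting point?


Step 1: Water (mm) = theta_WP * depth * 10
Step 2: Water = 0.14 * 34 * 10
Step 3: Water = 47.6 mm

47.6


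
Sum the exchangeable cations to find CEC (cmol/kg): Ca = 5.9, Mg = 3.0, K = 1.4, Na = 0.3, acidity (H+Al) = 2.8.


Step 1: CEC = Ca + Mg + K + Na + (H+Al)
Step 2: CEC = 5.9 + 3.0 + 1.4 + 0.3 + 2.8
Step 3: CEC = 13.4 cmol/kg

13.4


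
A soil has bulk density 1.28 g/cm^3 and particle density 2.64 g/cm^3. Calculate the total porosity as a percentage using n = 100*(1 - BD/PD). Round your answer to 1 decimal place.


Step 1: Formula: n = 100 * (1 - BD / PD)
Step 2: n = 100 * (1 - 1.28 / 2.64)
Step 3: n = 100 * (1 - 0.48485)
Step 4: n = 51.5%

51.5


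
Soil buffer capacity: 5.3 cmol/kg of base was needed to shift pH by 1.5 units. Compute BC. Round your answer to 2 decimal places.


Step 1: BC = change in base / change in pH
Step 2: BC = 5.3 / 1.5
Step 3: BC = 3.53 cmol/(kg*pH unit)

3.53


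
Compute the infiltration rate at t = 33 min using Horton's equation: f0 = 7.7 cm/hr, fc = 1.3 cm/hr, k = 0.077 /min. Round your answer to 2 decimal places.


Step 1: f = fc + (f0 - fc) * exp(-k * t)
Step 2: exp(-0.077 * 33) = 0.078788
Step 3: f = 1.3 + (7.7 - 1.3) * 0.078788
Step 4: f = 1.3 + 6.4 * 0.078788
Step 5: f = 1.8 cm/hr

1.8


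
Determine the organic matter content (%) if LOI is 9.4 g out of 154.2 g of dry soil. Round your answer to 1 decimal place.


Step 1: OM% = 100 * LOI / sample mass
Step 2: OM = 100 * 9.4 / 154.2
Step 3: OM = 6.1%

6.1


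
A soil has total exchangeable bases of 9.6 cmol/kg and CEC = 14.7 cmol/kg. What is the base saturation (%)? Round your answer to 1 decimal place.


Step 1: BS = 100 * (sum of bases) / CEC
Step 2: BS = 100 * 9.6 / 14.7
Step 3: BS = 65.3%

65.3


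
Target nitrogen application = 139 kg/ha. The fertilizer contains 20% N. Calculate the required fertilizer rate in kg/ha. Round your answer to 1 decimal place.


Step 1: Fertilizer rate = target N / (N content / 100)
Step 2: Rate = 139 / (20 / 100)
Step 3: Rate = 139 / 0.2
Step 4: Rate = 695.0 kg/ha

695.0


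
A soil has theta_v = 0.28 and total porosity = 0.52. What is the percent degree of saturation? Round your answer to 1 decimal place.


Step 1: S = 100 * theta_v / n
Step 2: S = 100 * 0.28 / 0.52
Step 3: S = 53.8%

53.8


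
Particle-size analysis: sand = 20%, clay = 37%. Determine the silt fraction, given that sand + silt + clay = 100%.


Step 1: sand + silt + clay = 100%
Step 2: silt = 100 - sand - clay
Step 3: silt = 100 - 20 - 37
Step 4: silt = 43%

43


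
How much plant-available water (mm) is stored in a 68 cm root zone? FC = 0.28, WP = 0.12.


Step 1: Available water = (FC - WP) * depth * 10
Step 2: AW = (0.28 - 0.12) * 68 * 10
Step 3: AW = 0.16 * 68 * 10
Step 4: AW = 108.8 mm

108.8


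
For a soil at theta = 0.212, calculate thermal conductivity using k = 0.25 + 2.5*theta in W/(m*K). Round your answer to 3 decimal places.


Step 1: k = 0.25 + 2.5 * theta
Step 2: k = 0.25 + 2.5 * 0.212
Step 3: k = 0.25 + 0.53
Step 4: k = 0.78 W/(m*K)

0.78


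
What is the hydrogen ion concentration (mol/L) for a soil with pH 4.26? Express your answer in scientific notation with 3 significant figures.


Step 1: [H+] = 10^(-pH)
Step 2: [H+] = 10^(-4.26)
Step 3: [H+] = 5.50e-05 mol/L

5.50e-05


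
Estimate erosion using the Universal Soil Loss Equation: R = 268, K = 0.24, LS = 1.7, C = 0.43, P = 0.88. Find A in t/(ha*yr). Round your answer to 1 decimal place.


Step 1: A = R * K * LS * C * P
Step 2: R * K = 268 * 0.24 = 64.32
Step 3: (R*K) * LS = 64.32 * 1.7 = 109.344
Step 4: * C * P = 109.344 * 0.43 * 0.88 = 41.4
Step 5: A = 41.4 t/(ha*yr)

41.4


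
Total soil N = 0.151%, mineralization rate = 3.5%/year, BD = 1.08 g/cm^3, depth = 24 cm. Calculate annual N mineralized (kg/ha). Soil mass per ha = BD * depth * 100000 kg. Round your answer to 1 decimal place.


Step 1: Soil mass per ha = BD * depth * 100000 = 1.08 * 24 * 100000 = 2592000 kg
Step 2: Total N pool = soil mass * N%/100 = 2592000 * 0.151/100 = 3913.92 kg/ha
Step 3: N mineralized = N pool * rate%/100 = 3913.92 * 3.5/100 = 137.0 kg/ha/yr

137.0


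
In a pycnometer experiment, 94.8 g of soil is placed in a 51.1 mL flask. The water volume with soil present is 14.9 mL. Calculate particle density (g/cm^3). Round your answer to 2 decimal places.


Step 1: Volume of solids = flask volume - water volume with soil
Step 2: V_solids = 51.1 - 14.9 = 36.2 mL
Step 3: Particle density = mass / V_solids = 94.8 / 36.2 = 2.62 g/cm^3

2.62


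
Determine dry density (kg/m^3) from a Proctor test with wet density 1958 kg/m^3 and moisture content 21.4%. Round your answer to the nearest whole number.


Step 1: Dry density = wet density / (1 + w/100)
Step 2: Dry density = 1958 / (1 + 21.4/100)
Step 3: Dry density = 1958 / 1.214
Step 4: Dry density = 1613 kg/m^3

1613


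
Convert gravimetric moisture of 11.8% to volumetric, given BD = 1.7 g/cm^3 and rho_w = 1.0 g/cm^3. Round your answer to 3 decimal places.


Step 1: theta = (w / 100) * BD / rho_w
Step 2: theta = (11.8 / 100) * 1.7 / 1.0
Step 3: theta = 0.118 * 1.7
Step 4: theta = 0.201

0.201


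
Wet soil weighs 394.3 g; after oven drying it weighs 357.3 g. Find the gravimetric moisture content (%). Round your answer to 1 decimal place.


Step 1: Water mass = wet - dry = 394.3 - 357.3 = 37.0 g
Step 2: w = 100 * water mass / dry mass
Step 3: w = 100 * 37.0 / 357.3 = 10.4%

10.4


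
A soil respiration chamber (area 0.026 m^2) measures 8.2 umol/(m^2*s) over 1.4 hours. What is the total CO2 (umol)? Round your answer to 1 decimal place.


Step 1: Convert time to seconds: 1.4 hr * 3600 = 5040.0 s
Step 2: Total = flux * area * time_s
Step 3: Total = 8.2 * 0.026 * 5040.0
Step 4: Total = 1074.5 umol

1074.5


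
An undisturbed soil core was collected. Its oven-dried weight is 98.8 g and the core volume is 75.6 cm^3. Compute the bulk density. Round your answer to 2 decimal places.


Step 1: Identify the formula: BD = dry mass / volume
Step 2: Substitute values: BD = 98.8 / 75.6
Step 3: BD = 1.31 g/cm^3

1.31


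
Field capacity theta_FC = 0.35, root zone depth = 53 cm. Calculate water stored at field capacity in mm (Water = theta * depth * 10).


Step 1: Water (mm) = theta_FC * depth (cm) * 10
Step 2: Water = 0.35 * 53 * 10
Step 3: Water = 185.5 mm

185.5


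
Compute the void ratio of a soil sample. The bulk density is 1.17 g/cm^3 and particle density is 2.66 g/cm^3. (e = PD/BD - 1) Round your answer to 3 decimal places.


Step 1: e = PD / BD - 1
Step 2: e = 2.66 / 1.17 - 1
Step 3: e = 2.2735 - 1
Step 4: e = 1.274

1.274


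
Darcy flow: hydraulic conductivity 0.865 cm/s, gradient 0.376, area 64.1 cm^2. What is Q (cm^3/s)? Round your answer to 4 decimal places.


Step 1: Apply Darcy's law: Q = K * i * A
Step 2: Q = 0.865 * 0.376 * 64.1
Step 3: Q = 20.8479 cm^3/s

20.8479


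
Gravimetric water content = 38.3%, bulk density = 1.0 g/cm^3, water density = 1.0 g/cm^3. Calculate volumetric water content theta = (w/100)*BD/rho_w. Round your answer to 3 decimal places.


Step 1: theta = (w / 100) * BD / rho_w
Step 2: theta = (38.3 / 100) * 1.0 / 1.0
Step 3: theta = 0.383 * 1.0
Step 4: theta = 0.383

0.383


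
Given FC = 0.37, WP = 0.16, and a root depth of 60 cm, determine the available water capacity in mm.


Step 1: Available water = (FC - WP) * depth * 10
Step 2: AW = (0.37 - 0.16) * 60 * 10
Step 3: AW = 0.21 * 60 * 10
Step 4: AW = 126.0 mm

126.0


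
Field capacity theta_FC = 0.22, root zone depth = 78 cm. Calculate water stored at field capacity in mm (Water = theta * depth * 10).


Step 1: Water (mm) = theta_FC * depth (cm) * 10
Step 2: Water = 0.22 * 78 * 10
Step 3: Water = 171.6 mm

171.6


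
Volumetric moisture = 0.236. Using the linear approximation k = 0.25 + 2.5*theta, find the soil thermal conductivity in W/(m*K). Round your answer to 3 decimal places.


Step 1: k = 0.25 + 2.5 * theta
Step 2: k = 0.25 + 2.5 * 0.236
Step 3: k = 0.25 + 0.59
Step 4: k = 0.84 W/(m*K)

0.84


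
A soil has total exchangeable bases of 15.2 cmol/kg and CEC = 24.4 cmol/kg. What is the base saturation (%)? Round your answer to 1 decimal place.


Step 1: BS = 100 * (sum of bases) / CEC
Step 2: BS = 100 * 15.2 / 24.4
Step 3: BS = 62.3%

62.3


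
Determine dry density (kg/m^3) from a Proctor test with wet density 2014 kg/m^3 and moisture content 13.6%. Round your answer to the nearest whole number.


Step 1: Dry density = wet density / (1 + w/100)
Step 2: Dry density = 2014 / (1 + 13.6/100)
Step 3: Dry density = 2014 / 1.136
Step 4: Dry density = 1773 kg/m^3

1773


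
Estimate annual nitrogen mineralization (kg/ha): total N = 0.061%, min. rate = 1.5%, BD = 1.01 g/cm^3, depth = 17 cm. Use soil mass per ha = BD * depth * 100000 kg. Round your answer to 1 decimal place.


Step 1: Soil mass per ha = BD * depth * 100000 = 1.01 * 17 * 100000 = 1717000 kg
Step 2: Total N pool = soil mass * N%/100 = 1717000 * 0.061/100 = 1047.37 kg/ha
Step 3: N mineralized = N pool * rate%/100 = 1047.37 * 1.5/100 = 15.7 kg/ha/yr

15.7


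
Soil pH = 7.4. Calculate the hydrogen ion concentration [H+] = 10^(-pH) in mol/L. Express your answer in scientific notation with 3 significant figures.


Step 1: [H+] = 10^(-pH)
Step 2: [H+] = 10^(-7.4)
Step 3: [H+] = 3.98e-08 mol/L

3.98e-08


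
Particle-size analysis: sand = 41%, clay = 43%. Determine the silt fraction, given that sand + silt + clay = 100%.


Step 1: sand + silt + clay = 100%
Step 2: silt = 100 - sand - clay
Step 3: silt = 100 - 41 - 43
Step 4: silt = 16%

16


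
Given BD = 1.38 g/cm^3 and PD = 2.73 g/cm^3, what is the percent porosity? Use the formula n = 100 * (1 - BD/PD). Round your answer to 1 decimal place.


Step 1: Formula: n = 100 * (1 - BD / PD)
Step 2: n = 100 * (1 - 1.38 / 2.73)
Step 3: n = 100 * (1 - 0.50549)
Step 4: n = 49.5%

49.5


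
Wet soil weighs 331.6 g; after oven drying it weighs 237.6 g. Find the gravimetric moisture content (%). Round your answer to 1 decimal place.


Step 1: Water mass = wet - dry = 331.6 - 237.6 = 94.0 g
Step 2: w = 100 * water mass / dry mass
Step 3: w = 100 * 94.0 / 237.6 = 39.6%

39.6


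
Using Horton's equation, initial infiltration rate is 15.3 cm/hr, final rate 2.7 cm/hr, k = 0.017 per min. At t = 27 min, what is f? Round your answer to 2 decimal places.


Step 1: f = fc + (f0 - fc) * exp(-k * t)
Step 2: exp(-0.017 * 27) = 0.631915
Step 3: f = 2.7 + (15.3 - 2.7) * 0.631915
Step 4: f = 2.7 + 12.6 * 0.631915
Step 5: f = 10.66 cm/hr

10.66


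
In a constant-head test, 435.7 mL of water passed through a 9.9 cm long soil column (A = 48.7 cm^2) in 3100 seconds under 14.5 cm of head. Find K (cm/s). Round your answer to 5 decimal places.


Step 1: K = Q * L / (A * t * h)
Step 2: Numerator = 435.7 * 9.9 = 4313.43
Step 3: Denominator = 48.7 * 3100 * 14.5 = 2189065.0
Step 4: K = 4313.43 / 2189065.0 = 0.00197 cm/s

0.00197


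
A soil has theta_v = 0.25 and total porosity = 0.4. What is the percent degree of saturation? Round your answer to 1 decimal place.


Step 1: S = 100 * theta_v / n
Step 2: S = 100 * 0.25 / 0.4
Step 3: S = 62.5%

62.5


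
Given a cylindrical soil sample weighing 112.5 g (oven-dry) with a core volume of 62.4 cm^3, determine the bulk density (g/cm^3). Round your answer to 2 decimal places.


Step 1: Identify the formula: BD = dry mass / volume
Step 2: Substitute values: BD = 112.5 / 62.4
Step 3: BD = 1.8 g/cm^3

1.8


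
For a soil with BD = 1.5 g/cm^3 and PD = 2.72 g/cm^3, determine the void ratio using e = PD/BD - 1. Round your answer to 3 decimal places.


Step 1: e = PD / BD - 1
Step 2: e = 2.72 / 1.5 - 1
Step 3: e = 1.81333 - 1
Step 4: e = 0.813

0.813


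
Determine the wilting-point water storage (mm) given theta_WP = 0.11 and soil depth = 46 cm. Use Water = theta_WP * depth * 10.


Step 1: Water (mm) = theta_WP * depth * 10
Step 2: Water = 0.11 * 46 * 10
Step 3: Water = 50.6 mm

50.6


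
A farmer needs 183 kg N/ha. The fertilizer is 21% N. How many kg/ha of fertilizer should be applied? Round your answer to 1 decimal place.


Step 1: Fertilizer rate = target N / (N content / 100)
Step 2: Rate = 183 / (21 / 100)
Step 3: Rate = 183 / 0.21
Step 4: Rate = 871.4 kg/ha

871.4


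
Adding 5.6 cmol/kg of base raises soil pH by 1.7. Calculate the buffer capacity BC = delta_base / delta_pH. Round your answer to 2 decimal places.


Step 1: BC = change in base / change in pH
Step 2: BC = 5.6 / 1.7
Step 3: BC = 3.29 cmol/(kg*pH unit)

3.29


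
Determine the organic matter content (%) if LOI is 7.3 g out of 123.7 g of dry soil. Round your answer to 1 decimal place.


Step 1: OM% = 100 * LOI / sample mass
Step 2: OM = 100 * 7.3 / 123.7
Step 3: OM = 5.9%

5.9


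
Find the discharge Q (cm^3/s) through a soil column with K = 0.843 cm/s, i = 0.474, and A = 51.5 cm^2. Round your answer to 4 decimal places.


Step 1: Apply Darcy's law: Q = K * i * A
Step 2: Q = 0.843 * 0.474 * 51.5
Step 3: Q = 20.5785 cm^3/s

20.5785


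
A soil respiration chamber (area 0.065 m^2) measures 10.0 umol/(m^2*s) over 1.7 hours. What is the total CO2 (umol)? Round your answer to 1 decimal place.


Step 1: Convert time to seconds: 1.7 hr * 3600 = 6120.0 s
Step 2: Total = flux * area * time_s
Step 3: Total = 10.0 * 0.065 * 6120.0
Step 4: Total = 3978.0 umol

3978.0


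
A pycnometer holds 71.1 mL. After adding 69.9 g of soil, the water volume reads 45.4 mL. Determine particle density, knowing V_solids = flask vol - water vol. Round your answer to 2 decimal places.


Step 1: Volume of solids = flask volume - water volume with soil
Step 2: V_solids = 71.1 - 45.4 = 25.7 mL
Step 3: Particle density = mass / V_solids = 69.9 / 25.7 = 2.72 g/cm^3

2.72


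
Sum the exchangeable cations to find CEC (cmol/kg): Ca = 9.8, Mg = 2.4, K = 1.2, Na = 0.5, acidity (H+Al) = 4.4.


Step 1: CEC = Ca + Mg + K + Na + (H+Al)
Step 2: CEC = 9.8 + 2.4 + 1.2 + 0.5 + 4.4
Step 3: CEC = 18.3 cmol/kg

18.3


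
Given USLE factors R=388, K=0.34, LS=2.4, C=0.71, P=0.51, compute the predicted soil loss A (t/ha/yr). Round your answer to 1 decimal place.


Step 1: A = R * K * LS * C * P
Step 2: R * K = 388 * 0.34 = 131.92
Step 3: (R*K) * LS = 131.92 * 2.4 = 316.608
Step 4: * C * P = 316.608 * 0.71 * 0.51 = 114.6
Step 5: A = 114.6 t/(ha*yr)

114.6


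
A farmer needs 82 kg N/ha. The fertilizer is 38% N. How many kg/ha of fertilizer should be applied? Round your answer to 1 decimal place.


Step 1: Fertilizer rate = target N / (N content / 100)
Step 2: Rate = 82 / (38 / 100)
Step 3: Rate = 82 / 0.38
Step 4: Rate = 215.8 kg/ha

215.8


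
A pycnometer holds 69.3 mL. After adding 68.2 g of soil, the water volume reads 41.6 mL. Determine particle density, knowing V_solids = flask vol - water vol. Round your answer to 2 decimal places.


Step 1: Volume of solids = flask volume - water volume with soil
Step 2: V_solids = 69.3 - 41.6 = 27.7 mL
Step 3: Particle density = mass / V_solids = 68.2 / 27.7 = 2.46 g/cm^3

2.46


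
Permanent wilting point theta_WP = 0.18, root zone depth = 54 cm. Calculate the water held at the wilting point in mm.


Step 1: Water (mm) = theta_WP * depth * 10
Step 2: Water = 0.18 * 54 * 10
Step 3: Water = 97.2 mm

97.2


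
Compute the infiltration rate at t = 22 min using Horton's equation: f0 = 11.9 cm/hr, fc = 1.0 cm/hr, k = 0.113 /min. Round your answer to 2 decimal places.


Step 1: f = fc + (f0 - fc) * exp(-k * t)
Step 2: exp(-0.113 * 22) = 0.083242
Step 3: f = 1.0 + (11.9 - 1.0) * 0.083242
Step 4: f = 1.0 + 10.9 * 0.083242
Step 5: f = 1.91 cm/hr

1.91


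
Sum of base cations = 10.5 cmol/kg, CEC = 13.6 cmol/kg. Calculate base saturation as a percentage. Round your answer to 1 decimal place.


Step 1: BS = 100 * (sum of bases) / CEC
Step 2: BS = 100 * 10.5 / 13.6
Step 3: BS = 77.2%

77.2


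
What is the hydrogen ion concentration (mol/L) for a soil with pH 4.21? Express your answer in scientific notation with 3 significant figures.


Step 1: [H+] = 10^(-pH)
Step 2: [H+] = 10^(-4.21)
Step 3: [H+] = 6.17e-05 mol/L

6.17e-05


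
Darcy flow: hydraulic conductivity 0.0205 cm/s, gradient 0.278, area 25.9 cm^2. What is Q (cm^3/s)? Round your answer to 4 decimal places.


Step 1: Apply Darcy's law: Q = K * i * A
Step 2: Q = 0.0205 * 0.278 * 25.9
Step 3: Q = 0.1476 cm^3/s

0.1476


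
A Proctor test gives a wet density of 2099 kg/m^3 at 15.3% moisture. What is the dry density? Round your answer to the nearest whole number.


Step 1: Dry density = wet density / (1 + w/100)
Step 2: Dry density = 2099 / (1 + 15.3/100)
Step 3: Dry density = 2099 / 1.153
Step 4: Dry density = 1820 kg/m^3

1820


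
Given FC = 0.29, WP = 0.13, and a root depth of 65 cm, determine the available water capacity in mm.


Step 1: Available water = (FC - WP) * depth * 10
Step 2: AW = (0.29 - 0.13) * 65 * 10
Step 3: AW = 0.16 * 65 * 10
Step 4: AW = 104.0 mm

104.0


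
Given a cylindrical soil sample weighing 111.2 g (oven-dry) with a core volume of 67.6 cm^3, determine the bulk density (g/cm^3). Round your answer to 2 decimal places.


Step 1: Identify the formula: BD = dry mass / volume
Step 2: Substitute values: BD = 111.2 / 67.6
Step 3: BD = 1.64 g/cm^3

1.64


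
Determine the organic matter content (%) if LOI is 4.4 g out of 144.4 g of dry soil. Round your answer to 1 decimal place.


Step 1: OM% = 100 * LOI / sample mass
Step 2: OM = 100 * 4.4 / 144.4
Step 3: OM = 3.0%

3.0


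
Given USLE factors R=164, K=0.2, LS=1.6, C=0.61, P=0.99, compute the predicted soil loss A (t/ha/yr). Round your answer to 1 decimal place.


Step 1: A = R * K * LS * C * P
Step 2: R * K = 164 * 0.2 = 32.8
Step 3: (R*K) * LS = 32.8 * 1.6 = 52.48
Step 4: * C * P = 52.48 * 0.61 * 0.99 = 31.7
Step 5: A = 31.7 t/(ha*yr)

31.7


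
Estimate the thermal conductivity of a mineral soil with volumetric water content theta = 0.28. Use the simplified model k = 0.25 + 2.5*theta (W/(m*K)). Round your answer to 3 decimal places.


Step 1: k = 0.25 + 2.5 * theta
Step 2: k = 0.25 + 2.5 * 0.28
Step 3: k = 0.25 + 0.7
Step 4: k = 0.95 W/(m*K)

0.95
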